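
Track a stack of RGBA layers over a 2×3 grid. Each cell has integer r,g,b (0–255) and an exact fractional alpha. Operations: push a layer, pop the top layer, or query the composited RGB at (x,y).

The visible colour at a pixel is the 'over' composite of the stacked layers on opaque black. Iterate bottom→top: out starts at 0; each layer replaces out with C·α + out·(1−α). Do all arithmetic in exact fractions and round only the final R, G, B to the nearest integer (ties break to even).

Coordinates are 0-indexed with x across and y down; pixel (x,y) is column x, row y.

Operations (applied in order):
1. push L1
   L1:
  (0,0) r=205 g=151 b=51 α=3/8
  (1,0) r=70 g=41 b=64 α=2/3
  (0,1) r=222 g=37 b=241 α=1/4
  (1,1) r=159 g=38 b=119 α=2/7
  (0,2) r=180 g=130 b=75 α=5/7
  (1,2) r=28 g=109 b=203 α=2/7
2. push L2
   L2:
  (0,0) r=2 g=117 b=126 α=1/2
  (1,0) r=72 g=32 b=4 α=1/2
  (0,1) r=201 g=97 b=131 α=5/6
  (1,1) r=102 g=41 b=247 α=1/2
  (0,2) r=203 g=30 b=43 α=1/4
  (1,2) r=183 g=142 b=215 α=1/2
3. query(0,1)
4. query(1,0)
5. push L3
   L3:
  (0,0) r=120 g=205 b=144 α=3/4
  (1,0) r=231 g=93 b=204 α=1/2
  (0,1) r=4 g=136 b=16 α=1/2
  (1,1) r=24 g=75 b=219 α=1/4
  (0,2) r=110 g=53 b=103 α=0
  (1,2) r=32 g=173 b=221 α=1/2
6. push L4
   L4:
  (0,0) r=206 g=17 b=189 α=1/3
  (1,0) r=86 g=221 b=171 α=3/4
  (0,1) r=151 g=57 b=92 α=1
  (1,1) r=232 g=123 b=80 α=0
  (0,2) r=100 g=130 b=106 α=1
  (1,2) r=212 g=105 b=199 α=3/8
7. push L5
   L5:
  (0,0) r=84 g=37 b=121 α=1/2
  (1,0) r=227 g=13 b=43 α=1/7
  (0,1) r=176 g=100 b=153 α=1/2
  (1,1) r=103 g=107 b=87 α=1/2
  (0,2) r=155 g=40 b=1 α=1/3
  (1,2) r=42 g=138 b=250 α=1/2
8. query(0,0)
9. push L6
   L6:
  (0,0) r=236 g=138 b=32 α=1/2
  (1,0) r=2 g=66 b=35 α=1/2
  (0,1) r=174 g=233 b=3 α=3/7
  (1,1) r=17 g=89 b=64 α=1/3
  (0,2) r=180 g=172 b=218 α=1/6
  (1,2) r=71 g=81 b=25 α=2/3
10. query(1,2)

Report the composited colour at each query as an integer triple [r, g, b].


at x=0,y=1 over L1,L2:
L1 α=1/4: [111/2, 37/4, 241/4]
L2 α=5/6: [707/4, 659/8, 2861/24]
→ [177, 82, 119]

(1,0) stack=L1,L2; from [0,0,0]:
L1 α=2/3: [140/3, 82/3, 128/3]
L2 α=1/2: [178/3, 89/3, 70/3]
rounded: [59, 30, 23]

query (0,0) [L1,L2,L3,L4,L5] — begin 0,0,0
L1 α=3/8: [615/8, 453/8, 153/8]
L2 α=1/2: [631/16, 1389/16, 1161/16]
L3 α=3/4: [6391/64, 11229/64, 8073/64]
L4 α=1/3: [12983/96, 11773/96, 4707/32]
L5 α=1/2: [21047/192, 15325/192, 8579/64]
→ [110, 80, 134]

(1,2) stack=L1,L2,L3,L4,L5,L6; from [0,0,0]:
+L1 (α=2/7) → [8, 218/7, 58]
+L2 (α=1/2) → [191/2, 606/7, 273/2]
+L3 (α=1/2) → [255/4, 1817/14, 715/4]
+L4 (α=3/8) → [3819/32, 13495/112, 5963/32]
+L5 (α=1/2) → [5163/64, 28951/224, 13963/64]
+L6 (α=2/3) → [14251/192, 65239/672, 5721/64]
→ [74, 97, 89]


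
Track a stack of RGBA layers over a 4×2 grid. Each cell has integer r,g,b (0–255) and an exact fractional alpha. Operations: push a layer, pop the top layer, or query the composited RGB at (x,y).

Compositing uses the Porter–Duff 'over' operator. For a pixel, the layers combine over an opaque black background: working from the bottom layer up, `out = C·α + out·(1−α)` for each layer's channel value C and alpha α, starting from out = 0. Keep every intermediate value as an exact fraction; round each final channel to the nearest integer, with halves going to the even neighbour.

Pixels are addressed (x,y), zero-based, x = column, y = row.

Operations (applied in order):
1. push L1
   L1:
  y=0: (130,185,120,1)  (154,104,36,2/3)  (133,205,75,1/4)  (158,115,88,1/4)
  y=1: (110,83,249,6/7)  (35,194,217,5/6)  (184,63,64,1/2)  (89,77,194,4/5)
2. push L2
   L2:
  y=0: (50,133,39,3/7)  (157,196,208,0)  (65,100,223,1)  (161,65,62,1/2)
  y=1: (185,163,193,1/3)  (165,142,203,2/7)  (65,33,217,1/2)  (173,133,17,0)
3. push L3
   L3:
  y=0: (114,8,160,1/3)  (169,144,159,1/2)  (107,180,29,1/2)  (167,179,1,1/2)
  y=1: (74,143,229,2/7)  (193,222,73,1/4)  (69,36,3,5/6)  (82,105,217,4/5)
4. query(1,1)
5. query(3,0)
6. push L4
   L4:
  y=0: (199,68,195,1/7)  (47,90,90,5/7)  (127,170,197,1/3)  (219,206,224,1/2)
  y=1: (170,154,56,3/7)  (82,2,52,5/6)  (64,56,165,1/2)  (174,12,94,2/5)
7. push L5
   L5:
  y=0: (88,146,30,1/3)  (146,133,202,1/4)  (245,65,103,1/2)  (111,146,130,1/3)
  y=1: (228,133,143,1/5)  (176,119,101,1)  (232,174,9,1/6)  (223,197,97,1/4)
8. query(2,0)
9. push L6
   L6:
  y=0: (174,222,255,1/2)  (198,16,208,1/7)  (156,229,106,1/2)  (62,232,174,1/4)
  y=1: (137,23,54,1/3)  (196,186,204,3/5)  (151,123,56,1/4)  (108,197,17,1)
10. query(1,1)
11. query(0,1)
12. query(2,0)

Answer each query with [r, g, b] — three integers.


(1,1) stack=L1,L2,L3; from [0,0,0]:
L1 α=5/6: [175/6, 485/3, 1085/6]
L2 α=2/7: [2855/42, 3277/21, 1123/6]
L3 α=1/4: [5557/56, 4831/28, 1269/8]
→ [99, 173, 159]

at x=3,y=0 over L1,L2,L3:
+L1 (α=1/4) → [79/2, 115/4, 22]
+L2 (α=1/2) → [401/4, 375/8, 42]
+L3 (α=1/2) → [1069/8, 1807/16, 43/2]
→ [134, 113, 22]

query (2,0) [L1,L2,L3,L4,L5] — begin 0,0,0
+L1 (α=1/4) → [133/4, 205/4, 75/4]
+L2 (α=1) → [65, 100, 223]
+L3 (α=1/2) → [86, 140, 126]
+L4 (α=1/3) → [299/3, 150, 449/3]
+L5 (α=1/2) → [517/3, 215/2, 379/3]
rounded: [172, 108, 126]

at x=1,y=1 over L1,L2,L3,L4,L5,L6:
L1 α=5/6: [175/6, 485/3, 1085/6]
L2 α=2/7: [2855/42, 3277/21, 1123/6]
L3 α=1/4: [5557/56, 4831/28, 1269/8]
L4 α=5/6: [28517/336, 5111/168, 3349/48]
L5 α=1: [176, 119, 101]
L6 α=3/5: [188, 796/5, 814/5]
→ [188, 159, 163]

query (0,1) [L1,L2,L3,L4,L5,L6] — begin 0,0,0
+L1 (α=6/7) → [660/7, 498/7, 1494/7]
+L2 (α=1/3) → [2615/21, 2137/21, 4339/21]
+L3 (α=2/7) → [16183/147, 16691/147, 31313/147]
+L4 (α=3/7) → [139702/1029, 134678/1029, 149948/1029]
+L5 (α=1/5) → [158684/1029, 675569/5145, 746939/5145]
+L6 (α=1/3) → [458341/3087, 1469473/15435, 1771708/15435]
= [148, 95, 115]

at x=2,y=0 over L1,L2,L3,L4,L5,L6:
after L1 α=1/4: [133/4, 205/4, 75/4]
after L2 α=1: [65, 100, 223]
after L3 α=1/2: [86, 140, 126]
after L4 α=1/3: [299/3, 150, 449/3]
after L5 α=1/2: [517/3, 215/2, 379/3]
after L6 α=1/2: [985/6, 673/4, 697/6]
→ [164, 168, 116]


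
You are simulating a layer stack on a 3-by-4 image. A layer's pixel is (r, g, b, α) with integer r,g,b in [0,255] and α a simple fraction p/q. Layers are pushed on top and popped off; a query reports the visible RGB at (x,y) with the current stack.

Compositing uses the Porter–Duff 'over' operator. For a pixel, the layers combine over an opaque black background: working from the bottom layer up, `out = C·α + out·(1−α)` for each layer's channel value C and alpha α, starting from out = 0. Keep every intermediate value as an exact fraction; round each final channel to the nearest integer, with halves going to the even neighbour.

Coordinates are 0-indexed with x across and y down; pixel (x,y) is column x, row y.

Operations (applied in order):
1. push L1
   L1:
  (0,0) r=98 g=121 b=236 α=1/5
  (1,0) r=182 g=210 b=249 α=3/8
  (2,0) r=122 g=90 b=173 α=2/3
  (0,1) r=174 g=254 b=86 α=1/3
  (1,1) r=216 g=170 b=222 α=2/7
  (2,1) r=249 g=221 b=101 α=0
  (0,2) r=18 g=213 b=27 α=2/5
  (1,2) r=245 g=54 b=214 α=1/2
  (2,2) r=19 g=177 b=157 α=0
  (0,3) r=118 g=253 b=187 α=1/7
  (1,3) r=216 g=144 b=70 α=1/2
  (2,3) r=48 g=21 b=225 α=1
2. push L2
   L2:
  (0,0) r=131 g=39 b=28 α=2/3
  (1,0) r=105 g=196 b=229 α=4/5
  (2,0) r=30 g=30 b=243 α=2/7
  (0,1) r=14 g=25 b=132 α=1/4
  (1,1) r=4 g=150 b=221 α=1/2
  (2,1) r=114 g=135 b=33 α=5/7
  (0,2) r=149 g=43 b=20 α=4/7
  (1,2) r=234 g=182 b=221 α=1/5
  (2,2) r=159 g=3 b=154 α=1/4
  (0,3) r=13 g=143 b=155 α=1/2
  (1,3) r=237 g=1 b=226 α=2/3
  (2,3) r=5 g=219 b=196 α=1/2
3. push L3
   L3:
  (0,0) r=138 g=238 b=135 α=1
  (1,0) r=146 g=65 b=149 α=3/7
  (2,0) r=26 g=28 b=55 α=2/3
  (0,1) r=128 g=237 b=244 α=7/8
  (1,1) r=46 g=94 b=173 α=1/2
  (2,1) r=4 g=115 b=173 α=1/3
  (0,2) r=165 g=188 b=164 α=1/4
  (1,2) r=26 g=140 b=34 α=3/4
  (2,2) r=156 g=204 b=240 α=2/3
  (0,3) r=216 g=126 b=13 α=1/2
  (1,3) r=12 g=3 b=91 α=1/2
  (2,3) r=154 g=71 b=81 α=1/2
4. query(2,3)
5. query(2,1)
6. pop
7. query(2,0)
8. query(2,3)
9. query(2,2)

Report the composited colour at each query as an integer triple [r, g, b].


query (2,3) [L1,L2,L3] — begin 0,0,0
+L1 (α=1) → [48, 21, 225]
+L2 (α=1/2) → [53/2, 120, 421/2]
+L3 (α=1/2) → [361/4, 191/2, 583/4]
→ [90, 96, 146]

at x=2,y=1 over L1,L2,L3:
+L1 (α=0) → [0, 0, 0]
+L2 (α=5/7) → [570/7, 675/7, 165/7]
+L3 (α=1/3) → [1168/21, 2155/21, 1541/21]
= [56, 103, 73]

(2,0) stack=L1,L2; from [0,0,0]:
after L1 α=2/3: [244/3, 60, 346/3]
after L2 α=2/7: [200/3, 360/7, 3188/21]
= [67, 51, 152]

(2,3) stack=L1,L2; from [0,0,0]:
L1 α=1: [48, 21, 225]
L2 α=1/2: [53/2, 120, 421/2]
→ [26, 120, 210]

query (2,2) [L1,L2] — begin 0,0,0
+L1 (α=0) → [0, 0, 0]
+L2 (α=1/4) → [159/4, 3/4, 77/2]
→ [40, 1, 38]


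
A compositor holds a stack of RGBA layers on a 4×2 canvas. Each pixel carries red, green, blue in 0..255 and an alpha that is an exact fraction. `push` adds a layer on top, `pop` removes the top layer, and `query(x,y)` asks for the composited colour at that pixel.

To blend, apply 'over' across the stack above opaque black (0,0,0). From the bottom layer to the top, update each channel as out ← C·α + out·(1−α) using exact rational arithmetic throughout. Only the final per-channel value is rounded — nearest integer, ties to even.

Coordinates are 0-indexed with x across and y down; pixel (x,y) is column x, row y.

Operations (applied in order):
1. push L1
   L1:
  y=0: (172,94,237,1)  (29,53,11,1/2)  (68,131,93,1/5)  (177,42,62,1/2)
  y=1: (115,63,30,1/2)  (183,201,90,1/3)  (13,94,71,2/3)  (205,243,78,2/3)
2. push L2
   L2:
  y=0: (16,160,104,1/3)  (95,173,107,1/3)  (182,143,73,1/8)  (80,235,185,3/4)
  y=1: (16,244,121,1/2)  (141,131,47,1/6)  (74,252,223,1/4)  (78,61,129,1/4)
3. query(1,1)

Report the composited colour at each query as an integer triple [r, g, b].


at x=1,y=1 over L1,L2:
+L1 (α=1/3) → [61, 67, 30]
+L2 (α=1/6) → [223/3, 233/3, 197/6]
= [74, 78, 33]


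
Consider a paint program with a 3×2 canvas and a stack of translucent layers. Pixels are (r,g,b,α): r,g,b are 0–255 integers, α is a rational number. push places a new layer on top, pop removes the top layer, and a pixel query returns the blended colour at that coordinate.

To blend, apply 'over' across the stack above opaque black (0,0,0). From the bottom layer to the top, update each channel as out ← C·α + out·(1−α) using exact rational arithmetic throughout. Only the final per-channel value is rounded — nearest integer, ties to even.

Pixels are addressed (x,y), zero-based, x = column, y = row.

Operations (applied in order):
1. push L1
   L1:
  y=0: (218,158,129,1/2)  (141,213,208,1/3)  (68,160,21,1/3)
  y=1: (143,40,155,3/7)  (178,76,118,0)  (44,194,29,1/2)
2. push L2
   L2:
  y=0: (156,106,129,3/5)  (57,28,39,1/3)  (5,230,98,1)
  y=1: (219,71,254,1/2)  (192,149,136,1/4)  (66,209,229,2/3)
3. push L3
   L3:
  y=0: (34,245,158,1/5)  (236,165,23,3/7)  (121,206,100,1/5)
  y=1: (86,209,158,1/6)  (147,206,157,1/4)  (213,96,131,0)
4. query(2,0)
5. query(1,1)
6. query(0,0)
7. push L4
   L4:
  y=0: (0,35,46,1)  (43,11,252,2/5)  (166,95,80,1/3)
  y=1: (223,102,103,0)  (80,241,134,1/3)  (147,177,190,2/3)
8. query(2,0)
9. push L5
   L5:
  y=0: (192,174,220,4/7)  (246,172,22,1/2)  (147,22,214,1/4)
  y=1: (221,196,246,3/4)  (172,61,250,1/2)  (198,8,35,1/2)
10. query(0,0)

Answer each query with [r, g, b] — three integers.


(2,0) stack=L1,L2,L3; from [0,0,0]:
L1 α=1/3: [68/3, 160/3, 7]
L2 α=1: [5, 230, 98]
L3 α=1/5: [141/5, 1126/5, 492/5]
= [28, 225, 98]

at x=1,y=1 over L1,L2,L3:
L1 α=0: [0, 0, 0]
L2 α=1/4: [48, 149/4, 34]
L3 α=1/4: [291/4, 1271/16, 259/4]
rounded: [73, 79, 65]

at x=0,y=0 over L1,L2,L3:
after L1 α=1/2: [109, 79, 129/2]
after L2 α=3/5: [686/5, 476/5, 516/5]
after L3 α=1/5: [2914/25, 3129/25, 2854/25]
rounded: [117, 125, 114]

query (2,0) [L1,L2,L3,L4] — begin 0,0,0
after L1 α=1/3: [68/3, 160/3, 7]
after L2 α=1: [5, 230, 98]
after L3 α=1/5: [141/5, 1126/5, 492/5]
after L4 α=1/3: [1112/15, 909/5, 1384/15]
rounded: [74, 182, 92]

at x=0,y=0 over L1,L2,L3,L4,L5:
+L1 (α=1/2) → [109, 79, 129/2]
+L2 (α=3/5) → [686/5, 476/5, 516/5]
+L3 (α=1/5) → [2914/25, 3129/25, 2854/25]
+L4 (α=1) → [0, 35, 46]
+L5 (α=4/7) → [768/7, 801/7, 1018/7]
rounded: [110, 114, 145]


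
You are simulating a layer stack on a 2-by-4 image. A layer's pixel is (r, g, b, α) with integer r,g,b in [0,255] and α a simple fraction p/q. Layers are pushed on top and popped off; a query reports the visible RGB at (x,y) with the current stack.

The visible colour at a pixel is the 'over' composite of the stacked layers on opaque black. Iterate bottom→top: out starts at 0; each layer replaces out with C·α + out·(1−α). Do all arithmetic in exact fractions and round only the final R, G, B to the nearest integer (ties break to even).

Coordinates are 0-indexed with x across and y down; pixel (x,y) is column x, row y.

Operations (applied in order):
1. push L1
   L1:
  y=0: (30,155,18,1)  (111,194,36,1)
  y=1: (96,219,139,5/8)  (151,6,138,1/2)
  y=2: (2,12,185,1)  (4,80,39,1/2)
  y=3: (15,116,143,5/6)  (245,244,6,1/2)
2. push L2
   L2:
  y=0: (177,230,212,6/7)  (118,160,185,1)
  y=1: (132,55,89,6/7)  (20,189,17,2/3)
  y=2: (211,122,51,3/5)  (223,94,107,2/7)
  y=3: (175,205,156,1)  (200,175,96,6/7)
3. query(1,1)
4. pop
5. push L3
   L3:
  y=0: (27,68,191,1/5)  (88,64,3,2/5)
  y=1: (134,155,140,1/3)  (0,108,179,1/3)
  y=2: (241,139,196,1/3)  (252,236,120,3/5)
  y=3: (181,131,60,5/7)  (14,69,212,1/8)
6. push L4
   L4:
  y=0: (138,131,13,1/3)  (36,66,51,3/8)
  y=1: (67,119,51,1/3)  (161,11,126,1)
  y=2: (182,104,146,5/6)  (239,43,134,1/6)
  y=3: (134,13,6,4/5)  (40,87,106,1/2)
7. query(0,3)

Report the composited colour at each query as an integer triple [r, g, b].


(1,1) stack=L1,L2; from [0,0,0]:
after L1 α=1/2: [151/2, 3, 69]
after L2 α=2/3: [77/2, 127, 103/3]
= [38, 127, 34]

(0,3) stack=L1,L3,L4; from [0,0,0]:
L1 α=5/6: [25/2, 290/3, 715/6]
L3 α=5/7: [930/7, 2545/21, 1615/21]
L4 α=4/5: [4682/35, 3637/105, 2119/105]
→ [134, 35, 20]


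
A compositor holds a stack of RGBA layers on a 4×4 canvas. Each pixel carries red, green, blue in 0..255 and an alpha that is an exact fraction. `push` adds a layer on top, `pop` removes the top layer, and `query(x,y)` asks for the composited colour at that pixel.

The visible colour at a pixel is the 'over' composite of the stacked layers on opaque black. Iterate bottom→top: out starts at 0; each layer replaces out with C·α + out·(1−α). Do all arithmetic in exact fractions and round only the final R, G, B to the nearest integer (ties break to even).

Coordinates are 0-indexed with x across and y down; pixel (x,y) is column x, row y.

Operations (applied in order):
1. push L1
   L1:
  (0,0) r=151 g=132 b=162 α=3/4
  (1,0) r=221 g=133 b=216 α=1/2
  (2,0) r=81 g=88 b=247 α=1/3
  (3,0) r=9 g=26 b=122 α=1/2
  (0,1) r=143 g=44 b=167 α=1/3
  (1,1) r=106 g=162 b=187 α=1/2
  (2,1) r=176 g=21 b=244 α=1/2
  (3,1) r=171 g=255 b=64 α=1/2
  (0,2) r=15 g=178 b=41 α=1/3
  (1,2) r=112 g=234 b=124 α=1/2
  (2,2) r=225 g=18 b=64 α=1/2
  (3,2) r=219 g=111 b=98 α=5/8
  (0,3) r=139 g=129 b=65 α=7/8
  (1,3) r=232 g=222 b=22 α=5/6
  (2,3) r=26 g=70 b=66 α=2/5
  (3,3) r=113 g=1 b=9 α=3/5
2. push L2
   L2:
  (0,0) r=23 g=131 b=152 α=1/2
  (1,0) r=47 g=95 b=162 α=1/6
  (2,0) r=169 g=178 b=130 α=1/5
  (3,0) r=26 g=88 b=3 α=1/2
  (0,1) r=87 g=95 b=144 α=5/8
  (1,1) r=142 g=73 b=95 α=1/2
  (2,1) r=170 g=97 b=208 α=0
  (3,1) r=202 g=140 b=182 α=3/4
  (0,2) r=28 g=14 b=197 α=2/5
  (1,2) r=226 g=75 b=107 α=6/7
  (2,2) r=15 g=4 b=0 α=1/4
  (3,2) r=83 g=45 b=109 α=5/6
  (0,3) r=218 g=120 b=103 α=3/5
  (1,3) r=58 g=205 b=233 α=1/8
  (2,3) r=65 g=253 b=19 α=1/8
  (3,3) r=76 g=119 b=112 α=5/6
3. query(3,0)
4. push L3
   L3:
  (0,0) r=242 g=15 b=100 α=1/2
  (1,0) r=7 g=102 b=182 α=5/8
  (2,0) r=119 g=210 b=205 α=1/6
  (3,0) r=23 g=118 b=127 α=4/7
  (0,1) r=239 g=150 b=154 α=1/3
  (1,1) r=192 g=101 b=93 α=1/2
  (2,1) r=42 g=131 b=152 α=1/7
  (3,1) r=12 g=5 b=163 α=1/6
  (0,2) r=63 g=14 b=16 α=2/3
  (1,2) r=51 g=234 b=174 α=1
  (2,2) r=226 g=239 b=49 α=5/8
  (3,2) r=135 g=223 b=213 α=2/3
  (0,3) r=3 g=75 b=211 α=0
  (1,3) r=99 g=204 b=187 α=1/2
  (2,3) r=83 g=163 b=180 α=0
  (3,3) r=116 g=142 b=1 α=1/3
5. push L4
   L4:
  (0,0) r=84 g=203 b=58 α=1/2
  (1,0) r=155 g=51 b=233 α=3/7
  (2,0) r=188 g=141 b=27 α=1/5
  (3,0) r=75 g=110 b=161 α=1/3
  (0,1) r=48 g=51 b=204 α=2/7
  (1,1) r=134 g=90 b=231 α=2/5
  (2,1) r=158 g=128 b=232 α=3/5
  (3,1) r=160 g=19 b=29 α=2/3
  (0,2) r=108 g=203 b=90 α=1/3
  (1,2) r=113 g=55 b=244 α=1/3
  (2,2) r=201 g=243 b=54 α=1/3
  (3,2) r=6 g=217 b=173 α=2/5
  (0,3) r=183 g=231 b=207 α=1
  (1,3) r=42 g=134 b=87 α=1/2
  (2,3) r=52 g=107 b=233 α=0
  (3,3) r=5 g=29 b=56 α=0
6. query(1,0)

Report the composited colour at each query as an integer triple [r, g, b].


query (3,0) [L1,L2] — begin 0,0,0
L1 α=1/2: [9/2, 13, 61]
L2 α=1/2: [61/4, 101/2, 32]
rounded: [15, 50, 32]

query (1,0) [L1,L2,L3,L4] — begin 0,0,0
L1 α=1/2: [221/2, 133/2, 108]
L2 α=1/6: [1199/12, 285/4, 117]
L3 α=5/8: [1339/32, 2895/32, 1261/8]
L4 α=3/7: [5059/56, 4119/56, 2659/14]
= [90, 74, 190]


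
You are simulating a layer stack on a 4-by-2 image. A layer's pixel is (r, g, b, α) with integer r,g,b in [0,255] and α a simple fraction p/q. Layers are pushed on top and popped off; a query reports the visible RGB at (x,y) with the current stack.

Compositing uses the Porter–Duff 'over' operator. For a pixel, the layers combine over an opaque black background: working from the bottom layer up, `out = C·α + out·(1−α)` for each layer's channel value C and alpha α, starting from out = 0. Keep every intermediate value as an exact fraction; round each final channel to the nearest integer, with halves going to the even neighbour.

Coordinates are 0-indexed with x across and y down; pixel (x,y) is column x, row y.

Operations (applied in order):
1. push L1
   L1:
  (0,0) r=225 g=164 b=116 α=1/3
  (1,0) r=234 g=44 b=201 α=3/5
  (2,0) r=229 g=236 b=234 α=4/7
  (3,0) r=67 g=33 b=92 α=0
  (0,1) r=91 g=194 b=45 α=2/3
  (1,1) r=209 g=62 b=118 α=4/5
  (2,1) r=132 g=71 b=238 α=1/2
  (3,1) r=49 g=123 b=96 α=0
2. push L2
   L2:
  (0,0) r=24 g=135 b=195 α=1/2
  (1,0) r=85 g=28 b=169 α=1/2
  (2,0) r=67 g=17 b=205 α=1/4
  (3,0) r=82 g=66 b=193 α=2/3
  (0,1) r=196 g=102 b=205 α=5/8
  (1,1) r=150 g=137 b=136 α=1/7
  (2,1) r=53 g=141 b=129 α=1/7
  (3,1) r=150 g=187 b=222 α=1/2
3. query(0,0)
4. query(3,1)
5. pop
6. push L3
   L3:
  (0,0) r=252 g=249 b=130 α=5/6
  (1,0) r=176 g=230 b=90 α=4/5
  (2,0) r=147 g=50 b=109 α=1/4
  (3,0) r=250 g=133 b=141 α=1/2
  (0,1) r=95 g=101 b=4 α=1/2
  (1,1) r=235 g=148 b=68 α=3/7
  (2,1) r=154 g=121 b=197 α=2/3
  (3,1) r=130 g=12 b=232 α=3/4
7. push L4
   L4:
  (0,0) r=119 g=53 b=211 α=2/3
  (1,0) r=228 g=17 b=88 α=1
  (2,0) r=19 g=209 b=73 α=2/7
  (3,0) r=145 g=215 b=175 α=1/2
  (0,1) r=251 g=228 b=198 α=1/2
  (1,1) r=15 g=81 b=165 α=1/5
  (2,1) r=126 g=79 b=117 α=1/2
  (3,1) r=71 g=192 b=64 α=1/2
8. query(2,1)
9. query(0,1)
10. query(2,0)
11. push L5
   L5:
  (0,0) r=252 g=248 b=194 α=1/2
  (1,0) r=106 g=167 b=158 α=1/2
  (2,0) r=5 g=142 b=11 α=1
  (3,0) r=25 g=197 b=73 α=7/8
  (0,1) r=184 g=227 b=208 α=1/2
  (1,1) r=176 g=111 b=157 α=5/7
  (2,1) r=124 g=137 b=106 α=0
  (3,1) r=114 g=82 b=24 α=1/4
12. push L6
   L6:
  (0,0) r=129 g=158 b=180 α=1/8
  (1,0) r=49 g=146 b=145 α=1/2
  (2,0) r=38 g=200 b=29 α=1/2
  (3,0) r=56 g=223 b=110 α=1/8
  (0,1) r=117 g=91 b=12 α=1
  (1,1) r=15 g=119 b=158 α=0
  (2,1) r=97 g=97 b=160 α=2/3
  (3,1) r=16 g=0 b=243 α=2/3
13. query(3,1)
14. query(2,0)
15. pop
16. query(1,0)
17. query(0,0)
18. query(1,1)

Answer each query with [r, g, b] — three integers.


(0,0) stack=L1,L2; from [0,0,0]:
L1 α=1/3: [75, 164/3, 116/3]
L2 α=1/2: [99/2, 569/6, 701/6]
→ [50, 95, 117]

at x=3,y=1 over L1,L2:
after L1 α=0: [0, 0, 0]
after L2 α=1/2: [75, 187/2, 111]
= [75, 94, 111]

(2,1) stack=L1,L3,L4; from [0,0,0]:
L1 α=1/2: [66, 71/2, 119]
L3 α=2/3: [374/3, 185/2, 171]
L4 α=1/2: [376/3, 343/4, 144]
→ [125, 86, 144]

query (0,1) [L1,L3,L4] — begin 0,0,0
L1 α=2/3: [182/3, 388/3, 30]
L3 α=1/2: [467/6, 691/6, 17]
L4 α=1/2: [1973/12, 2059/12, 215/2]
rounded: [164, 172, 108]

query (2,0) [L1,L3,L4] — begin 0,0,0
after L1 α=4/7: [916/7, 944/7, 936/7]
after L3 α=1/4: [3777/28, 1591/14, 3571/28]
after L4 α=2/7: [19949/196, 13807/98, 21943/196]
= [102, 141, 112]

at x=3,y=1 over L1,L3,L4,L5,L6:
after L1 α=0: [0, 0, 0]
after L3 α=3/4: [195/2, 9, 174]
after L4 α=1/2: [337/4, 201/2, 119]
after L5 α=1/4: [1467/16, 767/8, 381/4]
after L6 α=2/3: [1979/48, 767/24, 775/4]
rounded: [41, 32, 194]

query (2,0) [L1,L3,L4,L5,L6] — begin 0,0,0
L1 α=4/7: [916/7, 944/7, 936/7]
L3 α=1/4: [3777/28, 1591/14, 3571/28]
L4 α=2/7: [19949/196, 13807/98, 21943/196]
L5 α=1: [5, 142, 11]
L6 α=1/2: [43/2, 171, 20]
rounded: [22, 171, 20]

at x=1,y=0 over L1,L3,L4,L5:
after L1 α=3/5: [702/5, 132/5, 603/5]
after L3 α=4/5: [4222/25, 4732/25, 2403/25]
after L4 α=1: [228, 17, 88]
after L5 α=1/2: [167, 92, 123]
rounded: [167, 92, 123]

query (0,0) [L1,L3,L4,L5] — begin 0,0,0
L1 α=1/3: [75, 164/3, 116/3]
L3 α=5/6: [445/2, 3899/18, 1033/9]
L4 α=2/3: [307/2, 5807/54, 4831/27]
L5 α=1/2: [811/4, 19199/108, 10069/54]
→ [203, 178, 186]

at x=1,y=1 over L1,L3,L4,L5:
after L1 α=4/5: [836/5, 248/5, 472/5]
after L3 α=3/7: [6869/35, 3212/35, 2908/35]
after L4 α=1/5: [28001/175, 15683/175, 17407/175]
after L5 α=5/7: [210002/1225, 128491/1225, 172189/1225]
rounded: [171, 105, 141]


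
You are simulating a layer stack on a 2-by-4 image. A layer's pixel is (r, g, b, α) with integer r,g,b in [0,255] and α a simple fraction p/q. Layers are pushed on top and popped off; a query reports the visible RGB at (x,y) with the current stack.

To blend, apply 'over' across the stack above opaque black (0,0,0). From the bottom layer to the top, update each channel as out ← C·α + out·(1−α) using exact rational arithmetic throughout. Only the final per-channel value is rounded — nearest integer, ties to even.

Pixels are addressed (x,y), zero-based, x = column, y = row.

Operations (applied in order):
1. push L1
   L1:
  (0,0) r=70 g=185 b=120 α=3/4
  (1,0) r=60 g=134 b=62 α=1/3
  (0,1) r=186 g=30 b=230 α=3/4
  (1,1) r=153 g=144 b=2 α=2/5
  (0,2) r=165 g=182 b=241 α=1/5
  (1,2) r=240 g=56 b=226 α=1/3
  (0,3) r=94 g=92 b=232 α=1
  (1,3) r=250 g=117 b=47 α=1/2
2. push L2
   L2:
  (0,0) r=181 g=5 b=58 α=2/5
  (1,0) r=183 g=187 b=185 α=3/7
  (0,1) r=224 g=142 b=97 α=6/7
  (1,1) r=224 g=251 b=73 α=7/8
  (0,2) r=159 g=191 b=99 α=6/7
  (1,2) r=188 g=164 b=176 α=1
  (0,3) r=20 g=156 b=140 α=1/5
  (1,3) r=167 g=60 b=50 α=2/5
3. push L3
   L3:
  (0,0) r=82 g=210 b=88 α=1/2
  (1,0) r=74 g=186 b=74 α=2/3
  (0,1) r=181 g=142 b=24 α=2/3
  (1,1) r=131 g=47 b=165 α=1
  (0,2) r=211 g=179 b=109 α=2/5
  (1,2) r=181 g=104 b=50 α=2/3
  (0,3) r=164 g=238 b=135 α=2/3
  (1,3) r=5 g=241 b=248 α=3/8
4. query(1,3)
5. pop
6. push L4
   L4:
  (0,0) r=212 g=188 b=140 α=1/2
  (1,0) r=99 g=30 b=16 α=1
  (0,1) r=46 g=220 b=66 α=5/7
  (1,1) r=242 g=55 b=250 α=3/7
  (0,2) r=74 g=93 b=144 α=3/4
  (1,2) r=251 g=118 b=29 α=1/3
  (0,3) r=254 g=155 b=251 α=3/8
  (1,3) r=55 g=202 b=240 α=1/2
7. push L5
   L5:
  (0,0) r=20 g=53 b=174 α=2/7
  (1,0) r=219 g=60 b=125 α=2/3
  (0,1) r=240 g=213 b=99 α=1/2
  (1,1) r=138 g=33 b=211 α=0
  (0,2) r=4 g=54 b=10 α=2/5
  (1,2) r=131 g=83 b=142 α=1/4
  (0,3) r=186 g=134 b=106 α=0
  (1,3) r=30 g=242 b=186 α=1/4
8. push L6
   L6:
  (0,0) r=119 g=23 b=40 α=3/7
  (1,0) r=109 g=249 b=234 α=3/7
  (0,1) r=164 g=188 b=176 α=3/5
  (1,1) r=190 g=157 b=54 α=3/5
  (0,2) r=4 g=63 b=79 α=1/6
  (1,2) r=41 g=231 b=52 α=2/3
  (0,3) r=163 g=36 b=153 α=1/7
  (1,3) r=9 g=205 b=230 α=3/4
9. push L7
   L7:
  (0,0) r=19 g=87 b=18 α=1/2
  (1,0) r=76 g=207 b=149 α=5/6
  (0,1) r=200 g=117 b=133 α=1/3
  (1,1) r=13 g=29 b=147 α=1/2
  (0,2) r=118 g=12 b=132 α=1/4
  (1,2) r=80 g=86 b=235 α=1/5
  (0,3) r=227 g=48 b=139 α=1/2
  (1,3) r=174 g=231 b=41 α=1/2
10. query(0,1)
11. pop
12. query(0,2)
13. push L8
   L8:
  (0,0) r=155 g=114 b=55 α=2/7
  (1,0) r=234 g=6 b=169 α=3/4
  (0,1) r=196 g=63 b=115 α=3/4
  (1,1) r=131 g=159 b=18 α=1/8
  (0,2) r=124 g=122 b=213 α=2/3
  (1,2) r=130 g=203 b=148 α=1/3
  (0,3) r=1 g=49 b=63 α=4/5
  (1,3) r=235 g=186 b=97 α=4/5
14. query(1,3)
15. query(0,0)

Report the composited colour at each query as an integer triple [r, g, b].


query (1,3) [L1,L2,L3] — begin 0,0,0
after L1 α=1/2: [125, 117/2, 47/2]
after L2 α=2/5: [709/5, 591/10, 341/10]
after L3 α=3/8: [181/2, 2037/16, 1829/16]
rounded: [90, 127, 114]

query (0,1) [L1,L2,L4,L5,L6,L7] — begin 0,0,0
after L1 α=3/4: [279/2, 45/2, 345/2]
after L2 α=6/7: [2967/14, 1749/14, 1509/14]
after L4 α=5/7: [4577/49, 9449/49, 3819/49]
after L5 α=1/2: [16337/98, 9943/49, 4335/49]
after L6 α=3/5: [8089/49, 47522/245, 34542/245]
after L7 α=1/3: [25978/147, 123709/735, 101669/735]
→ [177, 168, 138]

(0,2) stack=L1,L2,L4,L5,L6; from [0,0,0]:
after L1 α=1/5: [33, 182/5, 241/5]
after L2 α=6/7: [141, 5912/35, 3211/35]
after L4 α=3/4: [363/4, 15677/140, 18331/140]
after L5 α=2/5: [1121/20, 62151/700, 57793/700]
after L6 α=1/6: [379/8, 23657/280, 22951/280]
rounded: [47, 84, 82]

(1,3) stack=L1,L2,L4,L5,L6,L8; from [0,0,0]:
+L1 (α=1/2) → [125, 117/2, 47/2]
+L2 (α=2/5) → [709/5, 591/10, 341/10]
+L4 (α=1/2) → [492/5, 2611/20, 2741/20]
+L5 (α=1/4) → [813/10, 12673/80, 11943/80]
+L6 (α=3/4) → [1083/40, 61873/320, 67143/320]
+L8 (α=4/5) → [38683/200, 299953/1600, 191303/1600]
rounded: [193, 187, 120]

at x=0,y=0 over L1,L2,L4,L5,L6,L8:
L1 α=3/4: [105/2, 555/4, 90]
L2 α=2/5: [1039/10, 341/4, 386/5]
L4 α=1/2: [3159/20, 1093/8, 543/5]
L5 α=2/7: [3319/28, 6313/56, 891/7]
L6 α=3/7: [5818/49, 7279/98, 4404/49]
L8 α=2/7: [44280/343, 58739/686, 27410/343]
= [129, 86, 80]


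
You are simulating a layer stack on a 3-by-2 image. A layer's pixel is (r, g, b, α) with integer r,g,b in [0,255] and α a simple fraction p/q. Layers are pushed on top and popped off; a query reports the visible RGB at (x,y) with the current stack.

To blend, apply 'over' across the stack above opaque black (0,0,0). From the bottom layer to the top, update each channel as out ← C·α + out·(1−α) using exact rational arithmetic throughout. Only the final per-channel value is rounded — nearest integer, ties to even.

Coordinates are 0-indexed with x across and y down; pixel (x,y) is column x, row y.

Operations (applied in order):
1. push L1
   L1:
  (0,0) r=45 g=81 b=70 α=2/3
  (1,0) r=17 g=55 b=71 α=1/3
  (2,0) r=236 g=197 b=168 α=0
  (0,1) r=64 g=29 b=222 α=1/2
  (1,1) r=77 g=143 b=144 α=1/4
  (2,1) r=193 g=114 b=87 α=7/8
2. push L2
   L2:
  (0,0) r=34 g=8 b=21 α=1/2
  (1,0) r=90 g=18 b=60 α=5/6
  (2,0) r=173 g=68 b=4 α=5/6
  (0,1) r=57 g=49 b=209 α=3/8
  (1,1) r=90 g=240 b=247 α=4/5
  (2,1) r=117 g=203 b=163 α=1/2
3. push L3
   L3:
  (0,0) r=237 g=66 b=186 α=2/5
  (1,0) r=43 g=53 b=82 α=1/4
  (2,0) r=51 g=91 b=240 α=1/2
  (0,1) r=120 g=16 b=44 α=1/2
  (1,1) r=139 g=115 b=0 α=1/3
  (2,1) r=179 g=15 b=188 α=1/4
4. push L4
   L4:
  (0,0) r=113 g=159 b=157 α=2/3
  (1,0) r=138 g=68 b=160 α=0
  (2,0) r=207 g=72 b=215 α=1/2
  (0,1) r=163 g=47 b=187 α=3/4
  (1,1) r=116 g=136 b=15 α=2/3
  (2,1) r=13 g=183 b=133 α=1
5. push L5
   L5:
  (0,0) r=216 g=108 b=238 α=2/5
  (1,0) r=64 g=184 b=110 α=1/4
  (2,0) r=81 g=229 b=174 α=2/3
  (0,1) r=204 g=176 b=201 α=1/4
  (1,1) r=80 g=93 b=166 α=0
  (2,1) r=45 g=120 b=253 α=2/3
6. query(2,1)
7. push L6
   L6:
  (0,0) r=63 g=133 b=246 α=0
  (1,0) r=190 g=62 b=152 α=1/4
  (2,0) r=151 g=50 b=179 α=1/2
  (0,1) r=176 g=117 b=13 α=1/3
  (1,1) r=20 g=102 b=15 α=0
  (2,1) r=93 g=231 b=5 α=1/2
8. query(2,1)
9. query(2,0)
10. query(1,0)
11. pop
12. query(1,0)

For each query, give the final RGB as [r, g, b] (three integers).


at x=2,y=1 over L1,L2,L3,L4,L5:
L1 α=7/8: [1351/8, 399/4, 609/8]
L2 α=1/2: [2287/16, 1211/8, 1913/16]
L3 α=1/4: [9725/64, 3753/32, 8747/64]
L4 α=1: [13, 183, 133]
L5 α=2/3: [103/3, 141, 213]
rounded: [34, 141, 213]

at x=2,y=1 over L1,L2,L3,L4,L5,L6:
after L1 α=7/8: [1351/8, 399/4, 609/8]
after L2 α=1/2: [2287/16, 1211/8, 1913/16]
after L3 α=1/4: [9725/64, 3753/32, 8747/64]
after L4 α=1: [13, 183, 133]
after L5 α=2/3: [103/3, 141, 213]
after L6 α=1/2: [191/3, 186, 109]
rounded: [64, 186, 109]

(2,0) stack=L1,L2,L3,L4,L5,L6; from [0,0,0]:
after L1 α=0: [0, 0, 0]
after L2 α=5/6: [865/6, 170/3, 10/3]
after L3 α=1/2: [1171/12, 443/6, 365/3]
after L4 α=1/2: [3655/24, 875/12, 505/3]
after L5 α=2/3: [7543/72, 6371/36, 1549/9]
after L6 α=1/2: [18415/144, 8171/72, 1580/9]
→ [128, 113, 176]

query (1,0) [L1,L2,L3,L4,L5,L6] — begin 0,0,0
L1 α=1/3: [17/3, 55/3, 71/3]
L2 α=5/6: [1367/18, 325/18, 971/18]
L3 α=1/4: [1625/24, 643/24, 1463/24]
L4 α=0: [1625/24, 643/24, 1463/24]
L5 α=1/4: [2137/32, 2115/32, 2343/32]
L6 α=1/4: [12491/128, 8329/128, 11893/128]
→ [98, 65, 93]

at x=1,y=0 over L1,L2,L3,L4,L5:
after L1 α=1/3: [17/3, 55/3, 71/3]
after L2 α=5/6: [1367/18, 325/18, 971/18]
after L3 α=1/4: [1625/24, 643/24, 1463/24]
after L4 α=0: [1625/24, 643/24, 1463/24]
after L5 α=1/4: [2137/32, 2115/32, 2343/32]
rounded: [67, 66, 73]


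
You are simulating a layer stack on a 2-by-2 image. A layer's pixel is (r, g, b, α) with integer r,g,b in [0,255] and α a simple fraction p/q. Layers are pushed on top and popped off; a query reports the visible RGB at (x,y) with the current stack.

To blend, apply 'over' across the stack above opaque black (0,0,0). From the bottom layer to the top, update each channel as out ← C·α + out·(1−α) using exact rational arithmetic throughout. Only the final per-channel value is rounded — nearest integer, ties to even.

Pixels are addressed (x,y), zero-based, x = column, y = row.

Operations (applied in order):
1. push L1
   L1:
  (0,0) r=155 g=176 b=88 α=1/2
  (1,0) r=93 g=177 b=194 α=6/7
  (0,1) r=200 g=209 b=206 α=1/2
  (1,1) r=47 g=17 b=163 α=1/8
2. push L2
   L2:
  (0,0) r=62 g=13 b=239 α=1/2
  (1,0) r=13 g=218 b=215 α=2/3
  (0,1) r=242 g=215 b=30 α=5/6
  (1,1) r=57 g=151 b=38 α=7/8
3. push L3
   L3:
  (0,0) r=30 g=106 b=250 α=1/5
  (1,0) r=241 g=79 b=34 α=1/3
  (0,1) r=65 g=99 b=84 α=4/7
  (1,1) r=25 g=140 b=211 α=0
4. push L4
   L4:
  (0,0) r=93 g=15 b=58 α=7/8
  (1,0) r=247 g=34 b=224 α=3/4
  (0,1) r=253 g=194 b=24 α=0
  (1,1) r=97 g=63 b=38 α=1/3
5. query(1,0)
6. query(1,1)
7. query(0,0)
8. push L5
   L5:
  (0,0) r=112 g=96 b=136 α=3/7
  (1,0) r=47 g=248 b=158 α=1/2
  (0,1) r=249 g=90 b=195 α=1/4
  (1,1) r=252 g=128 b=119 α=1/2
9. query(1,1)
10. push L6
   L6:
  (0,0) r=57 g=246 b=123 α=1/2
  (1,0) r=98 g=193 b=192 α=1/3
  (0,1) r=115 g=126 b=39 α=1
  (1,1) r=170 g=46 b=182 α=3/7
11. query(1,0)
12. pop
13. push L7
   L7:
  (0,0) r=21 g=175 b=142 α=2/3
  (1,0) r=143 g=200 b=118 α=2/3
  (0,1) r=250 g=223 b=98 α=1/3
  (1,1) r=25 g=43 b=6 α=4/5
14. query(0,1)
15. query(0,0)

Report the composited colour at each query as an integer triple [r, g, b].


(1,0) stack=L1,L2,L3,L4; from [0,0,0]:
+L1 (α=6/7) → [558/7, 1062/7, 1164/7]
+L2 (α=2/3) → [740/21, 4114/21, 4174/21]
+L3 (α=1/3) → [6541/63, 9887/63, 9062/63]
+L4 (α=3/4) → [13306/63, 16313/252, 25699/126]
= [211, 65, 204]

(1,1) stack=L1,L2,L3,L4; from [0,0,0]:
after L1 α=1/8: [47/8, 17/8, 163/8]
after L2 α=7/8: [3239/64, 8473/64, 2291/64]
after L3 α=0: [3239/64, 8473/64, 2291/64]
after L4 α=1/3: [6343/96, 10489/96, 1169/32]
= [66, 109, 37]

(0,0) stack=L1,L2,L3,L4; from [0,0,0]:
+L1 (α=1/2) → [155/2, 88, 44]
+L2 (α=1/2) → [279/4, 101/2, 283/2]
+L3 (α=1/5) → [309/5, 308/5, 816/5]
+L4 (α=7/8) → [891/10, 833/40, 1423/20]
= [89, 21, 71]

query (1,1) [L1,L2,L3,L4,L5] — begin 0,0,0
after L1 α=1/8: [47/8, 17/8, 163/8]
after L2 α=7/8: [3239/64, 8473/64, 2291/64]
after L3 α=0: [3239/64, 8473/64, 2291/64]
after L4 α=1/3: [6343/96, 10489/96, 1169/32]
after L5 α=1/2: [30535/192, 22777/192, 4977/64]
rounded: [159, 119, 78]

(1,0) stack=L1,L2,L3,L4,L5,L6; from [0,0,0]:
L1 α=6/7: [558/7, 1062/7, 1164/7]
L2 α=2/3: [740/21, 4114/21, 4174/21]
L3 α=1/3: [6541/63, 9887/63, 9062/63]
L4 α=3/4: [13306/63, 16313/252, 25699/126]
L5 α=1/2: [16267/126, 78809/504, 45607/252]
L6 α=1/3: [22441/189, 127445/756, 69799/378]
= [119, 169, 185]

at x=0,y=1 over L1,L2,L3,L4,L5,L7:
after L1 α=1/2: [100, 209/2, 103]
after L2 α=5/6: [655/3, 2359/12, 253/6]
after L3 α=4/7: [915/7, 3943/28, 925/14]
after L4 α=0: [915/7, 3943/28, 925/14]
after L5 α=1/4: [1122/7, 14349/112, 5505/56]
after L7 α=1/3: [3994/21, 26837/168, 8249/84]
rounded: [190, 160, 98]

at x=0,y=0 over L1,L2,L3,L4,L5,L7:
+L1 (α=1/2) → [155/2, 88, 44]
+L2 (α=1/2) → [279/4, 101/2, 283/2]
+L3 (α=1/5) → [309/5, 308/5, 816/5]
+L4 (α=7/8) → [891/10, 833/40, 1423/20]
+L5 (α=3/7) → [3462/35, 3713/70, 3463/35]
+L7 (α=2/3) → [1644/35, 28213/210, 13403/105]
rounded: [47, 134, 128]


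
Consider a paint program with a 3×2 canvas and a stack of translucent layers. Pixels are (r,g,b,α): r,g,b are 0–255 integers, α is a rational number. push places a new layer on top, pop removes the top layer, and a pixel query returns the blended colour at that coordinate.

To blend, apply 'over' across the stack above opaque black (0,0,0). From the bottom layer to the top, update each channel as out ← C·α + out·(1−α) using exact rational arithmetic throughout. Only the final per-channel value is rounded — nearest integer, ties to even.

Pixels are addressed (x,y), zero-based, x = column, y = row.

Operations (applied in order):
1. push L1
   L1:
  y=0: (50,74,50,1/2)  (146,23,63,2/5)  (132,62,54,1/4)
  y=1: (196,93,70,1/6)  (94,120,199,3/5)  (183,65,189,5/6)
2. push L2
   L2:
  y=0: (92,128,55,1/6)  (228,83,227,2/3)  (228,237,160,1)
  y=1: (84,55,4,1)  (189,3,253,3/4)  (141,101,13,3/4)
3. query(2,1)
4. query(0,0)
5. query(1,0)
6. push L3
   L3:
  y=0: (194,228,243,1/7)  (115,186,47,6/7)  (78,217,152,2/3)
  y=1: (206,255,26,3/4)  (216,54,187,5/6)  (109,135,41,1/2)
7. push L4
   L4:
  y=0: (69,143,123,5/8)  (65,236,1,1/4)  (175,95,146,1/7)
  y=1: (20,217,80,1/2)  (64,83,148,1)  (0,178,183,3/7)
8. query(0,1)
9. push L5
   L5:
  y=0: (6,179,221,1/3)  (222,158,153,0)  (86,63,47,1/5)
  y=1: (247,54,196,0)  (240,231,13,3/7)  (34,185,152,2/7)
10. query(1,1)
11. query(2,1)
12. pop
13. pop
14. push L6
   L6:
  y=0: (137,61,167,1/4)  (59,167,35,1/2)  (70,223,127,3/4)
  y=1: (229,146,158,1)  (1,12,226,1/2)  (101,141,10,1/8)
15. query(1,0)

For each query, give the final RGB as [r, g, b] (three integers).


(2,1) stack=L1,L2; from [0,0,0]:
after L1 α=5/6: [305/2, 325/6, 315/2]
after L2 α=3/4: [1151/8, 2143/24, 393/8]
→ [144, 89, 49]

at x=0,y=0 over L1,L2:
+L1 (α=1/2) → [25, 37, 25]
+L2 (α=1/6) → [217/6, 313/6, 30]
= [36, 52, 30]

at x=1,y=0 over L1,L2:
+L1 (α=2/5) → [292/5, 46/5, 126/5]
+L2 (α=2/3) → [2572/15, 292/5, 2396/15]
= [171, 58, 160]

query (0,1) [L1,L2,L3,L4] — begin 0,0,0
L1 α=1/6: [98/3, 31/2, 35/3]
L2 α=1: [84, 55, 4]
L3 α=3/4: [351/2, 205, 41/2]
L4 α=1/2: [391/4, 211, 201/4]
→ [98, 211, 50]

query (1,1) [L1,L2,L3,L4,L5] — begin 0,0,0
+L1 (α=3/5) → [282/5, 72, 597/5]
+L2 (α=3/4) → [3117/20, 81/4, 1098/5]
+L3 (α=5/6) → [8239/40, 387/8, 5773/30]
+L4 (α=1) → [64, 83, 148]
+L5 (α=3/7) → [976/7, 1025/7, 631/7]
→ [139, 146, 90]

query (2,1) [L1,L2,L3,L4,L5] — begin 0,0,0
after L1 α=5/6: [305/2, 325/6, 315/2]
after L2 α=3/4: [1151/8, 2143/24, 393/8]
after L3 α=1/2: [2023/16, 5383/48, 721/16]
after L4 α=3/7: [289/4, 11791/84, 2917/28]
after L5 α=2/7: [1717/28, 90035/588, 23097/196]
= [61, 153, 118]

query (1,0) [L1,L2,L3,L6] — begin 0,0,0
+L1 (α=2/5) → [292/5, 46/5, 126/5]
+L2 (α=2/3) → [2572/15, 292/5, 2396/15]
+L3 (α=6/7) → [1846/15, 5872/35, 6626/105]
+L6 (α=1/2) → [2731/30, 11717/70, 10301/210]
rounded: [91, 167, 49]


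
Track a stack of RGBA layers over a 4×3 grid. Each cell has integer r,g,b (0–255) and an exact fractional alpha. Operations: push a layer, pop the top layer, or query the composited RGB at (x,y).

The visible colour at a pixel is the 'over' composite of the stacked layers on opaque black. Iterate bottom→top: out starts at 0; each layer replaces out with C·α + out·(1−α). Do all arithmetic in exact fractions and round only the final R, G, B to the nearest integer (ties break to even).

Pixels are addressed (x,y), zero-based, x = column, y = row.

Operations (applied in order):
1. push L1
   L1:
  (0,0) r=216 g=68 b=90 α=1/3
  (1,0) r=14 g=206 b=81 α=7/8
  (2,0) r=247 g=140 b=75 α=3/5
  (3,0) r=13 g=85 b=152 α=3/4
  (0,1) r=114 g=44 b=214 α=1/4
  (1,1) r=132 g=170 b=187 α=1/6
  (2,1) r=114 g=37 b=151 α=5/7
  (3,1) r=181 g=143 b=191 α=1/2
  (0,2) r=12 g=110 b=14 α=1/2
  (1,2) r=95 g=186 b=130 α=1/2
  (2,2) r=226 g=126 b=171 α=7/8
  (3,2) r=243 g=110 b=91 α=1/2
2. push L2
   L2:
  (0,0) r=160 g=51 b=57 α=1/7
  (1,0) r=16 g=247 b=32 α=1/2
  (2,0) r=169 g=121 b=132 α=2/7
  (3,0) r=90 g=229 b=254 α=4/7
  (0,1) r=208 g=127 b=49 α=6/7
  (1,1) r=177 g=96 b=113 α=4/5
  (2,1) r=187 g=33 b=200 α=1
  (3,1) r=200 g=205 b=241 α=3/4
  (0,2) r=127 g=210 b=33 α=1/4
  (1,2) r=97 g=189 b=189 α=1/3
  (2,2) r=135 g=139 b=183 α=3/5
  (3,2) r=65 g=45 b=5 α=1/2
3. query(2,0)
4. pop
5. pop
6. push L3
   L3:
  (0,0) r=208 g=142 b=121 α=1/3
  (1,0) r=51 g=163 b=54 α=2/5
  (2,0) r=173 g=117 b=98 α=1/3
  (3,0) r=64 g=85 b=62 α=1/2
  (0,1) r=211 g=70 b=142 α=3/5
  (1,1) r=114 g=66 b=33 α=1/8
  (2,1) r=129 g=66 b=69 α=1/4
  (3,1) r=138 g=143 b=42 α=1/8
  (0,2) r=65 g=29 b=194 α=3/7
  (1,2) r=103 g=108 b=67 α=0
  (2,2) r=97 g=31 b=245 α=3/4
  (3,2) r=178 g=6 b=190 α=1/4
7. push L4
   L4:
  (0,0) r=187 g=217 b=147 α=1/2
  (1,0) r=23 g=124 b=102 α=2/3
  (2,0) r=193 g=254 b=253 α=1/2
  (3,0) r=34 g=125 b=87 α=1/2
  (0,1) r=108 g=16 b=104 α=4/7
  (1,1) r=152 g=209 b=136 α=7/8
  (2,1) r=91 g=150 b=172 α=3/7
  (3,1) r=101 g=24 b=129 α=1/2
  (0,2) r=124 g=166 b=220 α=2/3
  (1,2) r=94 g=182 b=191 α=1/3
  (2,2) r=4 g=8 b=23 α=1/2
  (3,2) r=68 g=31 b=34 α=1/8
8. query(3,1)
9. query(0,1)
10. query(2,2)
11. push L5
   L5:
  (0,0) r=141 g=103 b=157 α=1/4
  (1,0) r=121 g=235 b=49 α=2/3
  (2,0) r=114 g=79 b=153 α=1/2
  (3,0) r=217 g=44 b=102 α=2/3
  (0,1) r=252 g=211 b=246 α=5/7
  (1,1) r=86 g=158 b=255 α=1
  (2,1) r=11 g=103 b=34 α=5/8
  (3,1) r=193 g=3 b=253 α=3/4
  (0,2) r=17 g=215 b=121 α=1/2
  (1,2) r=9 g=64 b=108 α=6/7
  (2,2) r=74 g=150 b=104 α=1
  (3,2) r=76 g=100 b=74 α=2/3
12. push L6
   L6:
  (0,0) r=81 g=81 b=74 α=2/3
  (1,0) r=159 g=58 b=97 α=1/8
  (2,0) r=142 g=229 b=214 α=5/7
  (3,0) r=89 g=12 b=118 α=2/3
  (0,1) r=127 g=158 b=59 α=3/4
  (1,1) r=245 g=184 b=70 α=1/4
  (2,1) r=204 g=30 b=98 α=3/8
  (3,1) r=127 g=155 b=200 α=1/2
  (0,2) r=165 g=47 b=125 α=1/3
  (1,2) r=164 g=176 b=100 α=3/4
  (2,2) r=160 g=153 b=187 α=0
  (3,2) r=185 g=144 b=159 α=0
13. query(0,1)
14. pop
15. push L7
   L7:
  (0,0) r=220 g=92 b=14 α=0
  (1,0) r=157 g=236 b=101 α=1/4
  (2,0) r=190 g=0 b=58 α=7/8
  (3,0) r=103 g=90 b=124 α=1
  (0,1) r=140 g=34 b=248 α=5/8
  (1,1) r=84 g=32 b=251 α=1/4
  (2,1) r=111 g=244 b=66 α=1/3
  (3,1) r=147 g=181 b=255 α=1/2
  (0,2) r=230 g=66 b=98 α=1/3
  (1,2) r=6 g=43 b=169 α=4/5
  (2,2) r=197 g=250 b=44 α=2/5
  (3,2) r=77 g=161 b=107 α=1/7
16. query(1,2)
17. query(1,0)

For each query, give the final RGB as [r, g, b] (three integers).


(2,0) stack=L1,L2; from [0,0,0]:
+L1 (α=3/5) → [741/5, 84, 45]
+L2 (α=2/7) → [1079/7, 662/7, 489/7]
= [154, 95, 70]

(3,1) stack=L3,L4; from [0,0,0]:
+L3 (α=1/8) → [69/4, 143/8, 21/4]
+L4 (α=1/2) → [473/8, 335/16, 537/8]
→ [59, 21, 67]

query (0,1) [L3,L4] — begin 0,0,0
L3 α=3/5: [633/5, 42, 426/5]
L4 α=4/7: [4059/35, 190/7, 3358/35]
rounded: [116, 27, 96]

at x=2,y=2 over L3,L4:
L3 α=3/4: [291/4, 93/4, 735/4]
L4 α=1/2: [307/8, 125/8, 827/8]
rounded: [38, 16, 103]

(0,1) stack=L3,L4,L5,L6; from [0,0,0]:
after L3 α=3/5: [633/5, 42, 426/5]
after L4 α=4/7: [4059/35, 190/7, 3358/35]
after L5 α=5/7: [52218/245, 7765/49, 49766/245]
after L6 α=3/4: [145563/980, 30991/196, 93131/980]
= [149, 158, 95]

at x=1,y=2 over L3,L4,L5,L7:
L3 α=0: [0, 0, 0]
L4 α=1/3: [94/3, 182/3, 191/3]
L5 α=6/7: [256/21, 1334/21, 305/3]
L7 α=4/5: [152/21, 4946/105, 2333/15]
→ [7, 47, 156]

(1,0) stack=L3,L4,L5,L7; from [0,0,0]:
+L3 (α=2/5) → [102/5, 326/5, 108/5]
+L4 (α=2/3) → [332/15, 522/5, 376/5]
+L5 (α=2/3) → [3962/45, 2872/15, 866/15]
+L7 (α=1/4) → [6317/60, 1013/5, 1371/20]
= [105, 203, 69]
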